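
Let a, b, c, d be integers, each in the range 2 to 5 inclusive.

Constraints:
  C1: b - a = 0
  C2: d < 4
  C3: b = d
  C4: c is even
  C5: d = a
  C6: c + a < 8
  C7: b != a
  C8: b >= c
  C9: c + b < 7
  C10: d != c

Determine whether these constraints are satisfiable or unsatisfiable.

Unsatisfiable

From constraints 3 and 5, b = d = a, so b = a. But constraint 7 says b ≠ a. Contradiction.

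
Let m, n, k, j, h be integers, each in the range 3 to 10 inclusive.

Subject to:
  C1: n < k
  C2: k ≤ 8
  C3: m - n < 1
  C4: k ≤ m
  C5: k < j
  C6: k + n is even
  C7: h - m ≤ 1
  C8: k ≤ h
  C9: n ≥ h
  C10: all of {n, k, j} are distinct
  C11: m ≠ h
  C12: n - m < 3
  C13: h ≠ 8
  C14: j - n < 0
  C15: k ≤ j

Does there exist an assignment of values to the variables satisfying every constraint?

Constraints 1, 5, and 14 give k < j, j < n, n < k. Chaining: k < j < n < k, which forces k < k — impossible.

Unsatisfiable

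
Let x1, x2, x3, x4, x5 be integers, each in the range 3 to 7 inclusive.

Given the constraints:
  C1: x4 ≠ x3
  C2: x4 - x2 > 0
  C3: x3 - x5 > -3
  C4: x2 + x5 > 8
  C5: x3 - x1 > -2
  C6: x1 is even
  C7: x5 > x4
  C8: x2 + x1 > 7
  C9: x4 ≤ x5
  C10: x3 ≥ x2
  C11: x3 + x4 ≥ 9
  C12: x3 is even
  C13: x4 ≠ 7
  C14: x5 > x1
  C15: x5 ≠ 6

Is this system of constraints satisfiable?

One satisfying assignment is x1 = 6, x2 = 3, x3 = 6, x4 = 5, x5 = 7.
For the less obvious constraints — constraint 2: x4 - x2 = 2; constraint 3: x3 - x5 = -1; constraint 4: x2 + x5 = 10 — and the others hold by inspection.

Satisfiable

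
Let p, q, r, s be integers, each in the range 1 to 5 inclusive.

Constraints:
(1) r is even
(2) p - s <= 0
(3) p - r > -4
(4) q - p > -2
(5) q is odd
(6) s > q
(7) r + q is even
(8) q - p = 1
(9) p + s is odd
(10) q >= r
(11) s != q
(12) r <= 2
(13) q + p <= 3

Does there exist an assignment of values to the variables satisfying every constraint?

Unsatisfiable

Constraint 1 makes r even and constraint 5 makes q odd, so r + q must be odd. Constraint 7 says r + q is even — contradiction.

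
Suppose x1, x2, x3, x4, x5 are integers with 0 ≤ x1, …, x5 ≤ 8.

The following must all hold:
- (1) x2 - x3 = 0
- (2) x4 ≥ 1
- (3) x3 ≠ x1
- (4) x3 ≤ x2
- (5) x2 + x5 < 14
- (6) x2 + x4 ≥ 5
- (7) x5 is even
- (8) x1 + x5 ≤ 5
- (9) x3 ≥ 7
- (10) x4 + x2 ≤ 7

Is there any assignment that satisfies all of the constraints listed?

Unsatisfiable

From constraint 2: x4 ≥ 1. From constraints 4 and 9: x2 ≥ x3 ≥ 7. Hence x4 + x2 ≥ 8. But constraint 10 requires x4 + x2 ≤ 7, and 7 < 8. Contradiction.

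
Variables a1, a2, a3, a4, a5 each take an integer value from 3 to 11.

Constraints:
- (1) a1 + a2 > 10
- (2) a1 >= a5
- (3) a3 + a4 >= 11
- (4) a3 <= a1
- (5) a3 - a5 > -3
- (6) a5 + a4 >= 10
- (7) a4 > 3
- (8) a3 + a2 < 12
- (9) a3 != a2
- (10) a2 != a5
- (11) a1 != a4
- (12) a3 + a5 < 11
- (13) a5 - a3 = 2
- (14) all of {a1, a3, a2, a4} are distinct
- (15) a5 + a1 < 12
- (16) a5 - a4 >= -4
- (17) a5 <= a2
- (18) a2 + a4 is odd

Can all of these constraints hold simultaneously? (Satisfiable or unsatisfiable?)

Satisfiable

Take a1 = 5, a2 = 7, a3 = 3, a4 = 8, a5 = 5. Then constraint 1: a1 + a2 = 12; constraint 3: a3 + a4 = 11; constraint 5: a3 - a5 = -2, and every other listed constraint is also met.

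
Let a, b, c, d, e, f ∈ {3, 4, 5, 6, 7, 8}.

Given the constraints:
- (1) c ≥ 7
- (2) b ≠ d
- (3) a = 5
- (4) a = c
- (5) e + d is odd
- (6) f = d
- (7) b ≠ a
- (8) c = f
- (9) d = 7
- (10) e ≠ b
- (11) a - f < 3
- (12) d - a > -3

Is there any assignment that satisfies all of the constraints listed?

Unsatisfiable

Constraint 3 fixes a = 5 and constraint 9 fixes d = 7. Constraints 4, 6, and 8 give a = c = f = d, so a = d. But 5 ≠ 7 — contradiction.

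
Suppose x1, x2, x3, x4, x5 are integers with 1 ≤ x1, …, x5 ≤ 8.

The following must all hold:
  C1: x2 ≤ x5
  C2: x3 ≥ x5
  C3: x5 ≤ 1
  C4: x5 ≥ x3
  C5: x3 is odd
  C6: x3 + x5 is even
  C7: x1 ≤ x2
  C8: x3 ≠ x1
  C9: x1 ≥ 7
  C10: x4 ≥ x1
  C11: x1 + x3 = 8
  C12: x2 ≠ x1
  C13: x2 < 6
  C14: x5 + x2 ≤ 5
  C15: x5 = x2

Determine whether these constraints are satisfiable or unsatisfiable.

From constraints 7 and 9: x2 ≥ x1 and x1 ≥ 7, so x2 ≥ 7. From constraints 1 and 3: x2 ≤ x5 and x5 ≤ 1, so x2 ≤ 1. But 1 < 7, so no value of x2 works.

Unsatisfiable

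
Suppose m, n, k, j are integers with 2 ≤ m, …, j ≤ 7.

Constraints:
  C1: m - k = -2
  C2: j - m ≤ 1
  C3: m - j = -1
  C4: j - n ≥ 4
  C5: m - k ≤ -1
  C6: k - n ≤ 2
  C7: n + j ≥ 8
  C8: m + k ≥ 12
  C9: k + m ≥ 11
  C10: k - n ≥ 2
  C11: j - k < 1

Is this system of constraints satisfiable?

Constraints 2, 4, 5, and 6 give j − n ≥ 4, n − k ≥ -2, k − m ≥ 1, m − j ≥ -1.
Adding all 4 inequalities: the left sides telescope to 0, and the right sides sum to 4 + (-2) + 1 + (-1) = 2. So 0 ≥ 2, which is false.

Unsatisfiable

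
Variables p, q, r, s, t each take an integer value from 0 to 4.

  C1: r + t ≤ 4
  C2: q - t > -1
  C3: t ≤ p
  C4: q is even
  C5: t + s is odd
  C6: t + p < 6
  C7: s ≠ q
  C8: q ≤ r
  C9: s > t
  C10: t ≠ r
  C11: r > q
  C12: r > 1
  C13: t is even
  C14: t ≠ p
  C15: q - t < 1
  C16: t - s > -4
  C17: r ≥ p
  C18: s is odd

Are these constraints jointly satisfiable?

Try p = 3, q = 0, r = 4, s = 1, t = 0.
Check constraint 1: r + t = 4; constraint 2: q - t = 0. The remaining constraints are straightforward to verify.

Satisfiable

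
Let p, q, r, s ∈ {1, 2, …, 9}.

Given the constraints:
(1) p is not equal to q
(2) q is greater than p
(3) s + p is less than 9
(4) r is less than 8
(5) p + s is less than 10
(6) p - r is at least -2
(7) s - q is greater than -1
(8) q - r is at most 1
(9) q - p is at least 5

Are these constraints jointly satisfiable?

Unsatisfiable

Constraints 6, 8, and 9 give p − r ≥ -2, r − q ≥ -1, q − p ≥ 5.
Adding all 3 inequalities: the left sides telescope to 0, and the right sides sum to (-2) + (-1) + 5 = 2. So 0 ≥ 2, which is false.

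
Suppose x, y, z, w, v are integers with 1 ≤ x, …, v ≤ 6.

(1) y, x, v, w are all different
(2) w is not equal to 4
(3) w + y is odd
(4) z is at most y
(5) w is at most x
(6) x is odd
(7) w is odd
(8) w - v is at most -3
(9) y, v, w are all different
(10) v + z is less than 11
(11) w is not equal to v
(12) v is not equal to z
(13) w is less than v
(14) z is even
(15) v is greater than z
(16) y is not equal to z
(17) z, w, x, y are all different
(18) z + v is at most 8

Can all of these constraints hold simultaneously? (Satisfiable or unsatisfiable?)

Satisfiable

Take x = 5, y = 4, z = 2, w = 1, v = 6. Then constraint 8: w - v = -5; constraint 10: v + z = 8; constraint 18: z + v = 8, and every other listed constraint is also met.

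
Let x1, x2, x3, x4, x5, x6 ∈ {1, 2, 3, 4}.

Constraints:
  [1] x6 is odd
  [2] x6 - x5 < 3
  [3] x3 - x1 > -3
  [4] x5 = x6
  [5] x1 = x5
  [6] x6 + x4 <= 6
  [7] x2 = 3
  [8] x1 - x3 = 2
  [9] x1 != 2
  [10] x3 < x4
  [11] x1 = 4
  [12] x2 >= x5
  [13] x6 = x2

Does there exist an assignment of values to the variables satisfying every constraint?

Unsatisfiable

Constraint 11 fixes x1 = 4 and constraint 7 fixes x2 = 3. Constraints 4, 5, and 13 give x1 = x5 = x6 = x2, so x1 = x2. But 4 ≠ 3 — contradiction.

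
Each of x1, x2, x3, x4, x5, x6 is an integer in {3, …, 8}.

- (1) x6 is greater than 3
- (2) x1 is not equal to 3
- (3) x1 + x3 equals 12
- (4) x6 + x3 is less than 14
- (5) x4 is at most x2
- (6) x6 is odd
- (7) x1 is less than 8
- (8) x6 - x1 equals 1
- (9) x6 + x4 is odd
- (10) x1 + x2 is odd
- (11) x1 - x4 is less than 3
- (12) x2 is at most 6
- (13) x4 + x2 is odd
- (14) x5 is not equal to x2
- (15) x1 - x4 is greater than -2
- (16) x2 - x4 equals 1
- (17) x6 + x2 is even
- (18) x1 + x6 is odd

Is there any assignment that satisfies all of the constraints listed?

One satisfying assignment is x1 = 4, x2 = 5, x3 = 8, x4 = 4, x5 = 6, x6 = 5.
For the less obvious constraints — constraint 3: x1 + x3 = 12; constraint 4: x6 + x3 = 13; constraint 8: x6 - x1 = 1 — and the others hold by inspection.

Satisfiable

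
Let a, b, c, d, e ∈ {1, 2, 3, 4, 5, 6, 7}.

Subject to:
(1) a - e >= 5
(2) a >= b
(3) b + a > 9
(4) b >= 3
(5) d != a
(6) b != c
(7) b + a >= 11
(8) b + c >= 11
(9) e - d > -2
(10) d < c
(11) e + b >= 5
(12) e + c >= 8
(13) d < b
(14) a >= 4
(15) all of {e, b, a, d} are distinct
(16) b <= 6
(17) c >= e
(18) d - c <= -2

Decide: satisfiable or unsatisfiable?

Take a = 7, b = 5, c = 7, d = 3, e = 2. Then constraint 1: a - e = 5; constraint 3: b + a = 12, and every other listed constraint is also met.

Satisfiable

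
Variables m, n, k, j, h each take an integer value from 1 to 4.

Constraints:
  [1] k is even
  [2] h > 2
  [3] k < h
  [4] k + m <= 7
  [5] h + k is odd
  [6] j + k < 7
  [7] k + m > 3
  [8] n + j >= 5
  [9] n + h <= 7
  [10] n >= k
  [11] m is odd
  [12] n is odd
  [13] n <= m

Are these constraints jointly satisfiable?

Satisfiable

One satisfying assignment is m = 3, n = 3, k = 2, j = 2, h = 3.
For the less obvious constraints — constraint 4: k + m = 5; constraint 6: j + k = 4 — and the others hold by inspection.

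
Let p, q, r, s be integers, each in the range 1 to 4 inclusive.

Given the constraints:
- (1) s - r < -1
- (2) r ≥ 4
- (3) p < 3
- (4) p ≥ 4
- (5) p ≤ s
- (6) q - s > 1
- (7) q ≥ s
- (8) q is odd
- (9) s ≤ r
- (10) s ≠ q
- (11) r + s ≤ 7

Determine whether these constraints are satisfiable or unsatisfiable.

Unsatisfiable

From constraint 2: r ≥ 4. From constraints 4 and 5: s ≥ p ≥ 4. Hence r + s ≥ 8. But constraint 11 requires r + s ≤ 7, and 7 < 8. Contradiction.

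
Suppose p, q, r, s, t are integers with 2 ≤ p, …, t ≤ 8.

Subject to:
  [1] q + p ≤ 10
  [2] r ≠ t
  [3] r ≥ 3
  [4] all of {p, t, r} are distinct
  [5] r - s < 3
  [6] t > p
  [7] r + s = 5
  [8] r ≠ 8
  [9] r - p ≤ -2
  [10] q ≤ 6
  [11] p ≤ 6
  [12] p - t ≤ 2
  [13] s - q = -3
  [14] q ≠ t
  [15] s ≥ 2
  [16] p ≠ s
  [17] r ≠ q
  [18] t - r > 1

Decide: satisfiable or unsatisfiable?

The assignment p = 5, q = 5, r = 3, s = 2, t = 6 works:
  constraint 1 holds since q + p = 10.
  constraint 5 holds since r - s = 1.
  constraint 7 holds since r + s = 5.
The rest check out directly.

Satisfiable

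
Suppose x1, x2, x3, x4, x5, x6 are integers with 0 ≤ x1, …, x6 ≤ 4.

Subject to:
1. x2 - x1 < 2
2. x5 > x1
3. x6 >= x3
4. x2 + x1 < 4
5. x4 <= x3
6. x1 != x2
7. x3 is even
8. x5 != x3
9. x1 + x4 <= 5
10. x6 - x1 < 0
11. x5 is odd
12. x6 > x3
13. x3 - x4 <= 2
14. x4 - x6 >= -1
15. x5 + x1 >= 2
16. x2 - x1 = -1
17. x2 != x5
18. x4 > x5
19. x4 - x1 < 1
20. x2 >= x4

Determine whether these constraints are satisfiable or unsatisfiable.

Unsatisfiable

Constraints 2, 5, 10, 12, and 18 give x5 < x4, x4 ≤ x3, x3 < x6, x6 < x1, x1 < x5. Chaining: x5 < x4 ≤ x3 < x6 < x1 < x5, which forces x5 < x5 — impossible.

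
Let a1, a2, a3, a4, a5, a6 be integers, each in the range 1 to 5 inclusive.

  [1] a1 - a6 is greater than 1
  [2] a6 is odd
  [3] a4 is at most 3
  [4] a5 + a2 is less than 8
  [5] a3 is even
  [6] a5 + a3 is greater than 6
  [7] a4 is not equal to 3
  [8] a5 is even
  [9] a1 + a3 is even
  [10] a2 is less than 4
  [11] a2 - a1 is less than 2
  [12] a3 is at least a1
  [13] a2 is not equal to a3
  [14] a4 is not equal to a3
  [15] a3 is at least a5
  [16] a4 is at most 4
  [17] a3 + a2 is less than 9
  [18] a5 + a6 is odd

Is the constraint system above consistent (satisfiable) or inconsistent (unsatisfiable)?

Satisfiable

The assignment a1 = 4, a2 = 3, a3 = 4, a4 = 2, a5 = 4, a6 = 1 works:
  constraint 1 holds since a1 - a6 = 3.
  constraint 4 holds since a5 + a2 = 7.
The rest check out directly.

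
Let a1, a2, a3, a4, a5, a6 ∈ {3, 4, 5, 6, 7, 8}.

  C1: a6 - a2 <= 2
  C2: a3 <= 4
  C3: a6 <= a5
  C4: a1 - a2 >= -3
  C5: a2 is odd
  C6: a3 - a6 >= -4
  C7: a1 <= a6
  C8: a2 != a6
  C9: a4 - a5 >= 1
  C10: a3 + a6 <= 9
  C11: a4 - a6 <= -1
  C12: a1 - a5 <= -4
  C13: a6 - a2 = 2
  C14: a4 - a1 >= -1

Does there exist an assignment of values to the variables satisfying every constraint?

Unsatisfiable

Constraints 1, 4, 9, 11, and 12 give a5 − a1 ≥ 4, a1 − a2 ≥ -3, a2 − a6 ≥ -2, a6 − a4 ≥ 1, a4 − a5 ≥ 1.
Adding all 5 inequalities: the left sides telescope to 0, and the right sides sum to 4 + (-3) + (-2) + 1 + 1 = 1. So 0 ≥ 1, which is false.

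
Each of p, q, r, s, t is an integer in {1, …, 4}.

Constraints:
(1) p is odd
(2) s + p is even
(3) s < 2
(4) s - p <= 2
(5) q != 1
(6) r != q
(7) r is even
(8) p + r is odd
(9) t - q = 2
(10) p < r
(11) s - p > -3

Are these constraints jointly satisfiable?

Take p = 1, q = 2, r = 4, s = 1, t = 4. Then constraint 4: s - p = 0; constraint 9: t - q = 2, and every other listed constraint is also met.

Satisfiable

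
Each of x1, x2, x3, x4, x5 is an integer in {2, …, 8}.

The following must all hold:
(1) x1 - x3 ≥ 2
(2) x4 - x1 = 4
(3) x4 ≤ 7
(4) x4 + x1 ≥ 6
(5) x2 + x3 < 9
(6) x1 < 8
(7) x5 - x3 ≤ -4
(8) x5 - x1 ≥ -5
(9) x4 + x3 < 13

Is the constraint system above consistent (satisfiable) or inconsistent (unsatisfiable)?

Unsatisfiable

Constraints 1, 7, and 8 give x5 − x1 ≥ -5, x1 − x3 ≥ 2, x3 − x5 ≥ 4.
Adding all 3 inequalities: the left sides telescope to 0, and the right sides sum to (-5) + 2 + 4 = 1. So 0 ≥ 1, which is false.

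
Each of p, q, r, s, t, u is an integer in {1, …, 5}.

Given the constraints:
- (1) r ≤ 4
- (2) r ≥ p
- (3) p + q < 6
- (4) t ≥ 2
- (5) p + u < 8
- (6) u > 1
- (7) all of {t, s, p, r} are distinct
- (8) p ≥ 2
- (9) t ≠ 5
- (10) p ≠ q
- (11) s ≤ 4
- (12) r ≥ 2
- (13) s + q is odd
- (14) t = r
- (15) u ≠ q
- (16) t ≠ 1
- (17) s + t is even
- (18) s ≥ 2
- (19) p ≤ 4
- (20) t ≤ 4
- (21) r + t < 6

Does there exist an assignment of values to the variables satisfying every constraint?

Constraints 1, 4, 8, 11, 12, 18, 19, and 20 confine each of t, s, p, r to the 3 values {2, …, 4}.
Constraint 7 requires all 4 of them to be distinct, but only 3 values are available — impossible by the pigeonhole principle.

Unsatisfiable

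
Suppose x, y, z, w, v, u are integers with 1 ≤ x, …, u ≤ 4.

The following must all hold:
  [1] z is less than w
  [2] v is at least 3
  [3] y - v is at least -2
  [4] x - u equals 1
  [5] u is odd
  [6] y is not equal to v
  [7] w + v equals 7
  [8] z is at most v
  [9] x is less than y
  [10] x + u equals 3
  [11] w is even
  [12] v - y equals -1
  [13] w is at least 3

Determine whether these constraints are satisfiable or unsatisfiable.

Satisfiable

Setting (x, y, z, w, v, u) = (2, 4, 2, 4, 3, 1) satisfies everything: constraint 3: y - v = 1; constraint 4: x - u = 1, and the others follow.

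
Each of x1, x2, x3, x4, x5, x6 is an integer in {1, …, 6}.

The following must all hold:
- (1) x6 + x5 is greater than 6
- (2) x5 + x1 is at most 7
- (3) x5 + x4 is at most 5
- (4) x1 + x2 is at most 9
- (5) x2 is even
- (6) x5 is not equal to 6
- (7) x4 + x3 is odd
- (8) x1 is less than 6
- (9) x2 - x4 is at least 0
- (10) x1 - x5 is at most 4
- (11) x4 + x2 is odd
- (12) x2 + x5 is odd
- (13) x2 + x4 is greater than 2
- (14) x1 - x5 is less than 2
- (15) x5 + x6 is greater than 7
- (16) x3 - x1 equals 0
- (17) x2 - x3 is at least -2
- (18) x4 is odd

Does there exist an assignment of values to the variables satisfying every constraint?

Satisfiable

Take x1 = 4, x2 = 2, x3 = 4, x4 = 1, x5 = 3, x6 = 6. Then constraint 1: x6 + x5 = 9; constraint 2: x5 + x1 = 7, and every other listed constraint is also met.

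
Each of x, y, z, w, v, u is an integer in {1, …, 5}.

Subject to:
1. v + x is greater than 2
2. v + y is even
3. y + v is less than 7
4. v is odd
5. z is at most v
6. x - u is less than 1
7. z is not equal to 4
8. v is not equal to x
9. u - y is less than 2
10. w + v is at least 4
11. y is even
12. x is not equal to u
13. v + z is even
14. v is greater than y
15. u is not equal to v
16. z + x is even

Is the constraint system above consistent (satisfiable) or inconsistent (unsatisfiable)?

Unsatisfiable

Constraint 4 makes v odd and constraint 11 makes y even, so v + y must be odd. Constraint 2 says v + y is even — contradiction.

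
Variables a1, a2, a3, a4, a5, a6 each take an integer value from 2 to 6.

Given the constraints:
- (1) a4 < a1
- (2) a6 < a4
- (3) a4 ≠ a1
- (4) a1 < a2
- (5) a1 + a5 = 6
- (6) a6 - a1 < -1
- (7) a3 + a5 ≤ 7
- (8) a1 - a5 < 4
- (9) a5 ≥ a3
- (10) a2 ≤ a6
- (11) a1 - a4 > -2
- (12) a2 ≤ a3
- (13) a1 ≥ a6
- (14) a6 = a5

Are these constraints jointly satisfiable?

Constraints 1, 2, 4, and 10 give a6 < a4, a4 < a1, a1 < a2, a2 ≤ a6. Chaining: a6 < a4 < a1 < a2 ≤ a6, which forces a6 < a6 — impossible.

Unsatisfiable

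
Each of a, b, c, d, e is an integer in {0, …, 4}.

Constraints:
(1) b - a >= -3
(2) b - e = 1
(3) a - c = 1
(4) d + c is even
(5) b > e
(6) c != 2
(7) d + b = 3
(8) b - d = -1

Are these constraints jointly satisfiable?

Satisfiable

Setting (a, b, c, d, e) = (1, 1, 0, 2, 0) satisfies everything: constraint 1: b - a = 0; constraint 2: b - e = 1; constraint 3: a - c = 1, and the others follow.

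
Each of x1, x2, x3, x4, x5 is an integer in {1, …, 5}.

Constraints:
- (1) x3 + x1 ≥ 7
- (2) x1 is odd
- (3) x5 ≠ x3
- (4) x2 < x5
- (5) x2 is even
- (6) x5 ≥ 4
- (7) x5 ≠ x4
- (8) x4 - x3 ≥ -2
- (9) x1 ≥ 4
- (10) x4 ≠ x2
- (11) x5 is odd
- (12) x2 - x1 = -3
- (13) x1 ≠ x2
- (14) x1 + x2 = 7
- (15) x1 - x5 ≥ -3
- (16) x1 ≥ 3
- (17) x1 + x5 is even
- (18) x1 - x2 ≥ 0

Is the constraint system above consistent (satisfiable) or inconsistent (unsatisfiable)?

One satisfying assignment is x1 = 5, x2 = 2, x3 = 2, x4 = 3, x5 = 5.
For the less obvious constraints — constraint 1: x3 + x1 = 7; constraint 8: x4 - x3 = 1 — and the others hold by inspection.

Satisfiable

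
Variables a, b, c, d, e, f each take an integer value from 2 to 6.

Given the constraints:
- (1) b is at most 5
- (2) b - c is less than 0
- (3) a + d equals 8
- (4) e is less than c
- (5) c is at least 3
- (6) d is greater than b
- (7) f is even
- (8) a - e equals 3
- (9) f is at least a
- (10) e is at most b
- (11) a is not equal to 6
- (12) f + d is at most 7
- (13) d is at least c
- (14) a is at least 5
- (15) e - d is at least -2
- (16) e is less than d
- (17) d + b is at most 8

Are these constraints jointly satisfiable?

From constraints 9 and 14: f ≥ a ≥ 5. From constraints 5 and 13: d ≥ c ≥ 3. Hence f + d ≥ 8. But constraint 12 requires f + d ≤ 7, and 7 < 8. Contradiction.

Unsatisfiable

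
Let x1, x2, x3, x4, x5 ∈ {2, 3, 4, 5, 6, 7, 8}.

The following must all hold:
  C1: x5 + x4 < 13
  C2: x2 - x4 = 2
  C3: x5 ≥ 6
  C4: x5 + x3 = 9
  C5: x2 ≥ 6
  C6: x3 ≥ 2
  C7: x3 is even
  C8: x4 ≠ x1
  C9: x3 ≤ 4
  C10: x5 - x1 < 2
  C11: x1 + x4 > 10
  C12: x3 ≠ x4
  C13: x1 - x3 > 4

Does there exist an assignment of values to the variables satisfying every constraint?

Satisfiable

Take x1 = 7, x2 = 6, x3 = 2, x4 = 4, x5 = 7. Then constraint 1: x5 + x4 = 11; constraint 2: x2 - x4 = 2; constraint 4: x5 + x3 = 9, and every other listed constraint is also met.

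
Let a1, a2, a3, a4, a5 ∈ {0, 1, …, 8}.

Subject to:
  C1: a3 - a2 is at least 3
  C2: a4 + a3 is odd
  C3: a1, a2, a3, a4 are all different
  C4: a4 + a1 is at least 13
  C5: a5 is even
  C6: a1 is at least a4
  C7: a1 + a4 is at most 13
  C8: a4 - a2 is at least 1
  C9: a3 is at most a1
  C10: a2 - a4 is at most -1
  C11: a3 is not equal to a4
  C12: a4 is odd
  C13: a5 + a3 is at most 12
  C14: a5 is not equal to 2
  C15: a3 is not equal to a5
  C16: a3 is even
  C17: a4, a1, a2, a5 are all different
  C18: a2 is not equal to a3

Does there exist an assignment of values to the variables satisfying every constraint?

Satisfiable

Setting (a1, a2, a3, a4, a5) = (8, 1, 4, 5, 6) satisfies everything: constraint 1: a3 - a2 = 3; constraint 4: a4 + a1 = 13; constraint 7: a1 + a4 = 13, and the others follow.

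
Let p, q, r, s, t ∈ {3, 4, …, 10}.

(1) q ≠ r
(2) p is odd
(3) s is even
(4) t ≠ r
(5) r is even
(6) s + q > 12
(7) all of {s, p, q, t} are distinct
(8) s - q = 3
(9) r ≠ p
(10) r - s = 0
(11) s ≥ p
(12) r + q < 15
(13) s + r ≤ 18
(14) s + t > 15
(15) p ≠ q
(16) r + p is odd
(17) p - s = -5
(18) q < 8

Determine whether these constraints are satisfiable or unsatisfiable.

Setting (p, q, r, s, t) = (3, 5, 8, 8, 9) satisfies everything: constraint 6: s + q = 13; constraint 8: s - q = 3, and the others follow.

Satisfiable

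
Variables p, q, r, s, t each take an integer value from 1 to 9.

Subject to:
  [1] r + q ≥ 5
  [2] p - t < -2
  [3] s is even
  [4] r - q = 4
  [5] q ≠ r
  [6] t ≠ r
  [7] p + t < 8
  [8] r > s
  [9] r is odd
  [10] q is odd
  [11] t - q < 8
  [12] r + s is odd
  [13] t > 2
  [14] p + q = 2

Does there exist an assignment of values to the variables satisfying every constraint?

Satisfiable

Setting (p, q, r, s, t) = (1, 1, 5, 4, 6) satisfies everything: constraint 1: r + q = 6; constraint 2: p - t = -5, and the others follow.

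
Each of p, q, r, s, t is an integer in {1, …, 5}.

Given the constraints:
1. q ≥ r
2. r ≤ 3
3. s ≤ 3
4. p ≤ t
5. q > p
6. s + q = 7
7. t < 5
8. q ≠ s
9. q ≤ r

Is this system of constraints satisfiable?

From constraint 3: s ≤ 3. From constraints 2 and 9: q ≤ r ≤ 3. Hence s + q ≤ 6. But constraint 6 requires s + q = 7, and 7 > 6. Contradiction.

Unsatisfiable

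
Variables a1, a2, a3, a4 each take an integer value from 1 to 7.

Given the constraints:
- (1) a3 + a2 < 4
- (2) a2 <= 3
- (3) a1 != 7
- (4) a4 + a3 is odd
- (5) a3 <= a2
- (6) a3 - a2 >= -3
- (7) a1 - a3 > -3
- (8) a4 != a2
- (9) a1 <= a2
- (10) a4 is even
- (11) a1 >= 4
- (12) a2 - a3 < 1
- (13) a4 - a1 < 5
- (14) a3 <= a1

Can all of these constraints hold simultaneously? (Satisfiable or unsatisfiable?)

From constraint 11: a1 ≥ 4. From constraints 2 and 9: a1 ≤ a2 and a2 ≤ 3, so a1 ≤ 3. But 3 < 4, so no value of a1 works.

Unsatisfiable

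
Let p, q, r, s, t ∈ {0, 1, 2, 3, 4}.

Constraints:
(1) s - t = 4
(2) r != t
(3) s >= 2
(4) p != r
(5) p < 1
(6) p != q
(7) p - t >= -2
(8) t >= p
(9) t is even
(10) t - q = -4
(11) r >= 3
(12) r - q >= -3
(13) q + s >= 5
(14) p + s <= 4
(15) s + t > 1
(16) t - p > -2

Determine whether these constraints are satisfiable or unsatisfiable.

Satisfiable

Setting (p, q, r, s, t) = (0, 4, 4, 4, 0) satisfies everything: constraint 1: s - t = 4; constraint 7: p - t = 0, and the others follow.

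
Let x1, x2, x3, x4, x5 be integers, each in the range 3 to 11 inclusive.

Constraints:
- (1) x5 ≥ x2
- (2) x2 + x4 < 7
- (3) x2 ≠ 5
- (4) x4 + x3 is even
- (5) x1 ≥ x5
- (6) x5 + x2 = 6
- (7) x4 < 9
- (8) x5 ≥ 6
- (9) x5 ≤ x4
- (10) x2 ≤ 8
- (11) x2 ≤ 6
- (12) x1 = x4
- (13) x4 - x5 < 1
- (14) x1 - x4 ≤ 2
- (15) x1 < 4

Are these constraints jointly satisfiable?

From constraints 5 and 8: x1 ≥ x5 and x5 ≥ 6, so x1 ≥ 6. From constraint 15: x1 ≤ 3. But 3 < 6, so no value of x1 works.

Unsatisfiable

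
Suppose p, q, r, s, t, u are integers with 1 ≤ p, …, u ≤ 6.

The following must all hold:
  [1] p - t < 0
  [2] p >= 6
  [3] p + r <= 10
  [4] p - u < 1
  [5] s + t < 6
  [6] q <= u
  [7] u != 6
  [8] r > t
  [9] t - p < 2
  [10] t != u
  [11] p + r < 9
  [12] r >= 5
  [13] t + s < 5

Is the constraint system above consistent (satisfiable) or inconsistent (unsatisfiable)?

From constraint 2: p ≥ 6. From constraint 12: r ≥ 5. Hence p + r ≥ 11. But constraint 3 requires p + r ≤ 10, and 10 < 11. Contradiction.

Unsatisfiable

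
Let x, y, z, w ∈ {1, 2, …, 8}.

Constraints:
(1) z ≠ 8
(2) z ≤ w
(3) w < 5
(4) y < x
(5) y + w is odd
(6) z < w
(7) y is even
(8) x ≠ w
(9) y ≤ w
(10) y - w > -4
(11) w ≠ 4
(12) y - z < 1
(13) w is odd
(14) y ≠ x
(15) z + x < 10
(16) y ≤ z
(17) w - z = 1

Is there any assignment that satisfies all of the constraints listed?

Satisfiable

Setting (x, y, z, w) = (5, 2, 2, 3) satisfies everything: constraint 10: y - w = -1; constraint 12: y - z = 0; constraint 15: z + x = 7, and the others follow.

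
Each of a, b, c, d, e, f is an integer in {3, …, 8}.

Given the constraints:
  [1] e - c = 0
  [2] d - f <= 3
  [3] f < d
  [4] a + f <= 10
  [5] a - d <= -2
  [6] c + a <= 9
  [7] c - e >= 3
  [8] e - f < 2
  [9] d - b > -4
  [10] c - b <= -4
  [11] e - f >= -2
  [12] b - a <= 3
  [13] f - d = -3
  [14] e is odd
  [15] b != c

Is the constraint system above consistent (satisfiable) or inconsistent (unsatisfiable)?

Constraints 2, 5, 7, 10, 11, and 12 give a − b ≥ -3, b − c ≥ 4, c − e ≥ 3, e − f ≥ -2, f − d ≥ -3, d − a ≥ 2.
Adding all 6 inequalities: the left sides telescope to 0, and the right sides sum to (-3) + 4 + 3 + (-2) + (-3) + 2 = 1. So 0 ≥ 1, which is false.

Unsatisfiable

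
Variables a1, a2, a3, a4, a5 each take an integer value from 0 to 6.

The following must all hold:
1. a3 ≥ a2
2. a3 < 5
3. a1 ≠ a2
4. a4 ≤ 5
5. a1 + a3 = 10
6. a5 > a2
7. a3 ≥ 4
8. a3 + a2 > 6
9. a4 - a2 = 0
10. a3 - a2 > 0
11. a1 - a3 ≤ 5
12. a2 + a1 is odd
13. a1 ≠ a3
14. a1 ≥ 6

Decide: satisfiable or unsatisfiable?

Satisfiable

Try a1 = 6, a2 = 3, a3 = 4, a4 = 3, a5 = 6.
Check constraint 5: a1 + a3 = 10; constraint 8: a3 + a2 = 7; constraint 9: a4 - a2 = 0. The remaining constraints are straightforward to verify.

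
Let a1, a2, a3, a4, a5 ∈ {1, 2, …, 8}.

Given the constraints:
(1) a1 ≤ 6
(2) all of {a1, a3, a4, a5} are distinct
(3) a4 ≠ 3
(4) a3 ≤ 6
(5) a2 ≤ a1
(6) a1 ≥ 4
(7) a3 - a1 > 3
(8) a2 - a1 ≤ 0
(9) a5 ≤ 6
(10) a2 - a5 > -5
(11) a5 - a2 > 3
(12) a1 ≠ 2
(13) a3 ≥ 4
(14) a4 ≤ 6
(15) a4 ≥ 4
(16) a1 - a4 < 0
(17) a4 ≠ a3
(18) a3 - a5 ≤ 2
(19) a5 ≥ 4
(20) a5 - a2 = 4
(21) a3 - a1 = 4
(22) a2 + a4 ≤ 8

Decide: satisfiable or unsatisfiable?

Unsatisfiable

Constraints 1, 4, 6, 9, 13, 14, 15, and 19 confine each of a1, a3, a4, a5 to the 3 values {4, …, 6}.
Constraint 2 requires all 4 of them to be distinct, but only 3 values are available — impossible by the pigeonhole principle.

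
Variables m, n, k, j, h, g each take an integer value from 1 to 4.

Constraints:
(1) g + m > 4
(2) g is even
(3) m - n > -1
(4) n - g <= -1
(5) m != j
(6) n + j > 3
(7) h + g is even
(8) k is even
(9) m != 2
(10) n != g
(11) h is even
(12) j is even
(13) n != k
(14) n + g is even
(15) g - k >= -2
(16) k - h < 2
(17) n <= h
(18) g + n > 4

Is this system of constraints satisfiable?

One satisfying assignment is m = 3, n = 2, k = 4, j = 4, h = 4, g = 4.
For the less obvious constraints — constraint 1: g + m = 7; constraint 3: m - n = 1; constraint 4: n - g = -2 — and the others hold by inspection.

Satisfiable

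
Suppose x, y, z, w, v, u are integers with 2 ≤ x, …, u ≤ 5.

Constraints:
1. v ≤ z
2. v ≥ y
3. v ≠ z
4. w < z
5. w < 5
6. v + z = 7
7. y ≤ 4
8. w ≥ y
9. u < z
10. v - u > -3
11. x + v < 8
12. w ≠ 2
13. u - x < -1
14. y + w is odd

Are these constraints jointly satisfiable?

Satisfiable

One satisfying assignment is x = 4, y = 2, z = 5, w = 3, v = 2, u = 2.
For the less obvious constraints — constraint 6: v + z = 7; constraint 10: v - u = 0 — and the others hold by inspection.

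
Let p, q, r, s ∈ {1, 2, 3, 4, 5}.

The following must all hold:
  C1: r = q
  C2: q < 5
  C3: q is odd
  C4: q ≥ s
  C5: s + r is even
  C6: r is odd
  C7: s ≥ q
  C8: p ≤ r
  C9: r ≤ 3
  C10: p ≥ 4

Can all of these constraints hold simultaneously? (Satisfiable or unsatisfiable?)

Unsatisfiable

From constraints 8 and 10: r ≥ p and p ≥ 4, so r ≥ 4. From constraint 9: r ≤ 3. But 3 < 4, so no value of r works.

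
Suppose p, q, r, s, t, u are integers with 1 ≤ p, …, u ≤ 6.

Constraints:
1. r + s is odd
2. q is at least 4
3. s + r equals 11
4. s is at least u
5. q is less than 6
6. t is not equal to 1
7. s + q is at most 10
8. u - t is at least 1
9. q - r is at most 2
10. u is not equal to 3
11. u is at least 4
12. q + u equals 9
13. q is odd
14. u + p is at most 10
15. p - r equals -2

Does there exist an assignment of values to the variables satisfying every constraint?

Satisfiable

Try p = 4, q = 5, r = 6, s = 5, t = 2, u = 4.
Check constraint 3: s + r = 11; constraint 7: s + q = 10; constraint 8: u - t = 2. The remaining constraints are straightforward to verify.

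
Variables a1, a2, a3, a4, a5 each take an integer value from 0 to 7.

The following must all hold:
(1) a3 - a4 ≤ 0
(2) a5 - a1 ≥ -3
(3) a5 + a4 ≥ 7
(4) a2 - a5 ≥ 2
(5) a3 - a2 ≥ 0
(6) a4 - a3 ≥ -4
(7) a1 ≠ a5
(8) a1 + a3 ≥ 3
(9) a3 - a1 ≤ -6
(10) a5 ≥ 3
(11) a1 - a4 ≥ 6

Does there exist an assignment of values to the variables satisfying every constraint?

Unsatisfiable

Constraints 2, 4, 5, 6, and 11 give a3 − a2 ≥ 0, a2 − a5 ≥ 2, a5 − a1 ≥ -3, a1 − a4 ≥ 6, a4 − a3 ≥ -4.
Adding all 5 inequalities: the left sides telescope to 0, and the right sides sum to 0 + 2 + (-3) + 6 + (-4) = 1. So 0 ≥ 1, which is false.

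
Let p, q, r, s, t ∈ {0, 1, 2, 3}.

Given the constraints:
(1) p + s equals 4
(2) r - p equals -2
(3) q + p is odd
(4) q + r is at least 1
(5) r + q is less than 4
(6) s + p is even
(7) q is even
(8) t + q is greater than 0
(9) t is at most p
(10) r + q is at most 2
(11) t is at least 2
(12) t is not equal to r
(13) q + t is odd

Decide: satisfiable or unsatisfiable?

Satisfiable

Try p = 3, q = 0, r = 1, s = 1, t = 3.
Check constraint 1: p + s = 4; constraint 2: r - p = -2. The remaining constraints are straightforward to verify.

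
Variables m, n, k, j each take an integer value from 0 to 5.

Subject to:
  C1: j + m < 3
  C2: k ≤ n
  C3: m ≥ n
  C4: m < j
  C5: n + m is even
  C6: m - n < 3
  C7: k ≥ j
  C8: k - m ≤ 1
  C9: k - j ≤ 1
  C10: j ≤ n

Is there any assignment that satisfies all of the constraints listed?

Unsatisfiable

Constraints 2, 3, 4, and 7 give k ≤ n, n ≤ m, m < j, j ≤ k. Chaining: k ≤ n ≤ m < j ≤ k, which forces k < k — impossible.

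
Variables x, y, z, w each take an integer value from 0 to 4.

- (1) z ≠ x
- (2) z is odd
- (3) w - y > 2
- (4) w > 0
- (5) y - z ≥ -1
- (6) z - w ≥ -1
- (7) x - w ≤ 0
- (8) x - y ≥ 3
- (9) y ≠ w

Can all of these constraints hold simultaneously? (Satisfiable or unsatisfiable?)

Constraints 5, 6, 7, and 8 give y − z ≥ -1, z − w ≥ -1, w − x ≥ 0, x − y ≥ 3.
Adding all 4 inequalities: the left sides telescope to 0, and the right sides sum to (-1) + (-1) + 0 + 3 = 1. So 0 ≥ 1, which is false.

Unsatisfiable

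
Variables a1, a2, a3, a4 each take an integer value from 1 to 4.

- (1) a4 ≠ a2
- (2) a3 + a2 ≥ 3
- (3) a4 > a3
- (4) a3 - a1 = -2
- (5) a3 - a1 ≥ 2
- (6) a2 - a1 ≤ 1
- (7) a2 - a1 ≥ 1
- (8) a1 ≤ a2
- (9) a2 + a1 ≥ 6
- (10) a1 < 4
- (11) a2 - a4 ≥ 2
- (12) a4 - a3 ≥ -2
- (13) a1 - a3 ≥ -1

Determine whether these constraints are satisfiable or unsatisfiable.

Unsatisfiable

Constraints 5, 6, 11, and 12 give a1 − a2 ≥ -1, a2 − a4 ≥ 2, a4 − a3 ≥ -2, a3 − a1 ≥ 2.
Adding all 4 inequalities: the left sides telescope to 0, and the right sides sum to (-1) + 2 + (-2) + 2 = 1. So 0 ≥ 1, which is false.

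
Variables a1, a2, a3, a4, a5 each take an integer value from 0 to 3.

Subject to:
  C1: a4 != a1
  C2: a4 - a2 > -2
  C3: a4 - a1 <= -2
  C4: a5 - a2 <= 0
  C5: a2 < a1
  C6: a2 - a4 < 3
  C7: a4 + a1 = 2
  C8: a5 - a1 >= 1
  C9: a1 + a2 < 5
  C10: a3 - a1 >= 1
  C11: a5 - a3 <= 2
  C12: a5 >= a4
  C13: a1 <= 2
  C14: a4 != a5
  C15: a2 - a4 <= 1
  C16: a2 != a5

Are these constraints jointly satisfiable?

Unsatisfiable

Constraints 3, 4, 8, and 15 give a1 − a4 ≥ 2, a4 − a2 ≥ -1, a2 − a5 ≥ 0, a5 − a1 ≥ 1.
Adding all 4 inequalities: the left sides telescope to 0, and the right sides sum to 2 + (-1) + 0 + 1 = 2. So 0 ≥ 2, which is false.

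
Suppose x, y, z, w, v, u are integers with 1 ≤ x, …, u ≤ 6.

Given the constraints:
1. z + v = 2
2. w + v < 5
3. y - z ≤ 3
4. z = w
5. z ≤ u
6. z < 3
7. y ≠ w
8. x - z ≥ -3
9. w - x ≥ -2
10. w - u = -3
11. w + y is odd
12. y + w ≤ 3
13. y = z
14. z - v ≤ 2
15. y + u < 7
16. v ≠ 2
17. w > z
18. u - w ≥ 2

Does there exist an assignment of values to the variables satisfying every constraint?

From constraints 4 and 13, y = z = w, so y = w. But constraint 7 says y ≠ w. Contradiction.

Unsatisfiable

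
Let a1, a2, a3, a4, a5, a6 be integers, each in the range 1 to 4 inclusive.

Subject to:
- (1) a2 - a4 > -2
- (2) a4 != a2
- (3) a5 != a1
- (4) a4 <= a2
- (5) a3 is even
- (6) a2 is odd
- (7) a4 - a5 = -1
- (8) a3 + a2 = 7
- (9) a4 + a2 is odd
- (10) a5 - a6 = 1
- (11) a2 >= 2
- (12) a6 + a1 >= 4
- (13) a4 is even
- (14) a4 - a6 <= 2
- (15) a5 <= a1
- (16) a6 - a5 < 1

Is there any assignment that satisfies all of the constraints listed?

Satisfiable

Take a1 = 4, a2 = 3, a3 = 4, a4 = 2, a5 = 3, a6 = 2. Then constraint 1: a2 - a4 = 1; constraint 7: a4 - a5 = -1; constraint 8: a3 + a2 = 7, and every other listed constraint is also met.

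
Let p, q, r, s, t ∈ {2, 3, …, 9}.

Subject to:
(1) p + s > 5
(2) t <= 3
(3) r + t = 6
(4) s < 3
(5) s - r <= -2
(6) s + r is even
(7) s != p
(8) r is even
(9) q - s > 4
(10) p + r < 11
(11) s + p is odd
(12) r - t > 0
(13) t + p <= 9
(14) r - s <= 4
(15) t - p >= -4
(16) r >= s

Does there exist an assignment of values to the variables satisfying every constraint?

One satisfying assignment is p = 5, q = 8, r = 4, s = 2, t = 2.
For the less obvious constraints — constraint 1: p + s = 7; constraint 3: r + t = 6; constraint 5: s - r = -2 — and the others hold by inspection.

Satisfiable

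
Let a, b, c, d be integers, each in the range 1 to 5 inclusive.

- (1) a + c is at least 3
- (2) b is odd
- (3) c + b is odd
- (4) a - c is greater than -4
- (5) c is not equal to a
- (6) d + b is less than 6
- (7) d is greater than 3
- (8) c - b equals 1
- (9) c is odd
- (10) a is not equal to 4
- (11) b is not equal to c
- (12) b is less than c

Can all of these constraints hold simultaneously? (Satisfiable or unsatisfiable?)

Unsatisfiable

Constraint 9 makes c odd and constraint 2 makes b odd, so c + b must be even. Constraint 3 says c + b is odd — contradiction.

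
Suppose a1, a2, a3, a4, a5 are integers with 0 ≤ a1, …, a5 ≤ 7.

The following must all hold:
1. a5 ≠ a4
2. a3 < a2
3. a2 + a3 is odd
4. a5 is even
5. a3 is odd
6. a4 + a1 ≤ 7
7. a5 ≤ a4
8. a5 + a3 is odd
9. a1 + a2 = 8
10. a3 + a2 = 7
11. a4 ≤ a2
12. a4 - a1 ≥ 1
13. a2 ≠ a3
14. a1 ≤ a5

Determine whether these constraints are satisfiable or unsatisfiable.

Setting (a1, a2, a3, a4, a5) = (2, 6, 1, 4, 2) satisfies everything: constraint 6: a4 + a1 = 6; constraint 9: a1 + a2 = 8; constraint 10: a3 + a2 = 7, and the others follow.

Satisfiable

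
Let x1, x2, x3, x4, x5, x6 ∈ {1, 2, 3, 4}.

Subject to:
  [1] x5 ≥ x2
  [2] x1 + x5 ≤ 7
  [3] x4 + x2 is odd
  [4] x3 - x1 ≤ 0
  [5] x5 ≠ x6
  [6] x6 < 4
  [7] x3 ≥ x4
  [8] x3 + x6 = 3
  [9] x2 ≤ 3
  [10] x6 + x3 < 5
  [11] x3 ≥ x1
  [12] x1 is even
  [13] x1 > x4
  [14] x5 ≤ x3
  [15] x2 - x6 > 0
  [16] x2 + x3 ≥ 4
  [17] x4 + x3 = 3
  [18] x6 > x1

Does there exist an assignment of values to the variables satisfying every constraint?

Unsatisfiable

Constraints 1, 4, 14, 15, and 18 give x2 ≤ x5, x5 ≤ x3, x3 ≤ x1, x1 < x6, x6 < x2. Chaining: x2 ≤ x5 ≤ x3 ≤ x1 < x6 < x2, which forces x2 < x2 — impossible.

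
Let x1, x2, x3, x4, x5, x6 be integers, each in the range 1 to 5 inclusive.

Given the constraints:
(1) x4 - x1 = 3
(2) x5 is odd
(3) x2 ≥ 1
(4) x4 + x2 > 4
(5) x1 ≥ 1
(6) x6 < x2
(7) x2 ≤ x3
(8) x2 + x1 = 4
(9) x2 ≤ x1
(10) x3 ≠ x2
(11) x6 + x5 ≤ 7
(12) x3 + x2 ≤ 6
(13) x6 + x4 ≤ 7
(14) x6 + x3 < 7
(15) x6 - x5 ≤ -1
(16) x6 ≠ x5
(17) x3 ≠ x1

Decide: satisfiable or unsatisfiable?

Satisfiable

Setting (x1, x2, x3, x4, x5, x6) = (2, 2, 4, 5, 3, 1) satisfies everything: constraint 1: x4 - x1 = 3; constraint 4: x4 + x2 = 7, and the others follow.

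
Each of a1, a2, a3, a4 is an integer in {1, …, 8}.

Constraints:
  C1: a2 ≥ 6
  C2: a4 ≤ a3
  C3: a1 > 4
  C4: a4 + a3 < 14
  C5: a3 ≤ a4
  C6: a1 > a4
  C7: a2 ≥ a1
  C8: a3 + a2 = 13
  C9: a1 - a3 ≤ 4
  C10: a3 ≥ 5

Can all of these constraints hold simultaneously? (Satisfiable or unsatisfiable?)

One satisfying assignment is a1 = 7, a2 = 7, a3 = 6, a4 = 6.
For the less obvious constraints — constraint 4: a4 + a3 = 12; constraint 8: a3 + a2 = 13; constraint 9: a1 - a3 = 1 — and the others hold by inspection.

Satisfiable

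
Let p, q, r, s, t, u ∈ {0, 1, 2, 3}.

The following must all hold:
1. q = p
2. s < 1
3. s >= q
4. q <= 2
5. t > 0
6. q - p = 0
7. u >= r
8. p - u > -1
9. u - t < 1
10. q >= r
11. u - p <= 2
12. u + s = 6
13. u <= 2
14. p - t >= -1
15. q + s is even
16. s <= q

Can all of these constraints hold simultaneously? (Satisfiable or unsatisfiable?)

Unsatisfiable

From constraint 13: u ≤ 2. From constraints 4 and 16: s ≤ q ≤ 2. Hence u + s ≤ 4. But constraint 12 requires u + s = 6, and 6 > 4. Contradiction.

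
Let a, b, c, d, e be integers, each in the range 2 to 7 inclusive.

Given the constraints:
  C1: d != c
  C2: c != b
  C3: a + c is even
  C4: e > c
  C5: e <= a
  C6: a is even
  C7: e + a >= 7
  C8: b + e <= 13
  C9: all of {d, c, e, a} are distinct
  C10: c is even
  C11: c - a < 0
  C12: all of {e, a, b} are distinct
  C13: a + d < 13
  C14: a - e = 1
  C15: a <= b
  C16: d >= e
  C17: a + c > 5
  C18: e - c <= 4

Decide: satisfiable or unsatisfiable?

The assignment a = 4, b = 7, c = 2, d = 7, e = 3 works:
  constraint 7 holds since e + a = 7.
  constraint 8 holds since b + e = 10.
  constraint 11 holds since c - a = -2.
The rest check out directly.

Satisfiable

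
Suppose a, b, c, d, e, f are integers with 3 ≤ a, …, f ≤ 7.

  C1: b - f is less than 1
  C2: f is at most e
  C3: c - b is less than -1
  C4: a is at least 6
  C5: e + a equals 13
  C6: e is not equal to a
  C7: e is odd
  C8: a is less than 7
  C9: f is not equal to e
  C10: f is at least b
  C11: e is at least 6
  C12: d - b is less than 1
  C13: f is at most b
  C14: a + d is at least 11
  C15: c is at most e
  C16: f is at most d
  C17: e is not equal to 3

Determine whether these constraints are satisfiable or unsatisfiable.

Satisfiable

Try a = 6, b = 5, c = 3, d = 5, e = 7, f = 5.
Check constraint 1: b - f = 0; constraint 3: c - b = -2; constraint 5: e + a = 13. The remaining constraints are straightforward to verify.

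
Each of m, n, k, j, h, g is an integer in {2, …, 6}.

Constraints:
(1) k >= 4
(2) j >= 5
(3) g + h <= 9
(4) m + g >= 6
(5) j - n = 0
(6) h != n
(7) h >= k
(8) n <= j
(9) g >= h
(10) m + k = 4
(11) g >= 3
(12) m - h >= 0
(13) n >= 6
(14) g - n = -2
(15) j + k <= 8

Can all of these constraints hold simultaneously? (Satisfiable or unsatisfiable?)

Unsatisfiable

From constraints 8 and 13: j ≥ n ≥ 6. From constraint 1: k ≥ 4. Hence j + k ≥ 10. But constraint 15 requires j + k ≤ 8, and 8 < 10. Contradiction.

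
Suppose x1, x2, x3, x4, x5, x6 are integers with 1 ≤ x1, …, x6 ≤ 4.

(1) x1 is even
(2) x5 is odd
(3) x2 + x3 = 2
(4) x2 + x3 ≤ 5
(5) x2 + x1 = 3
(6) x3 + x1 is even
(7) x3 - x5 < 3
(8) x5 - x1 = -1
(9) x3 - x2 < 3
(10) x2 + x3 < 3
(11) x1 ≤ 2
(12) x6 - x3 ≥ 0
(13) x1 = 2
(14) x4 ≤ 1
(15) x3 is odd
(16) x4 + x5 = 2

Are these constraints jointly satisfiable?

Constraint 15 makes x3 odd and constraint 1 makes x1 even, so x3 + x1 must be odd. Constraint 6 says x3 + x1 is even — contradiction.

Unsatisfiable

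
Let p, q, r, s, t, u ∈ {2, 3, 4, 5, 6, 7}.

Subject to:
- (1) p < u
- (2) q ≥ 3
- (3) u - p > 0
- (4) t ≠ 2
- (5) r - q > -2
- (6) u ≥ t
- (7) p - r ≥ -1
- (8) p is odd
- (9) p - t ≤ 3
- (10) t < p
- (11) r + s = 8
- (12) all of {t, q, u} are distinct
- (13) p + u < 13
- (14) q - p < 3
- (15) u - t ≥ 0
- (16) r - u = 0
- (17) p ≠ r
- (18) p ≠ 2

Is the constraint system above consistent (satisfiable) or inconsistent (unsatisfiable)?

The assignment p = 5, q = 7, r = 6, s = 2, t = 4, u = 6 works:
  constraint 3 holds since u - p = 1.
  constraint 5 holds since r - q = -1.
  constraint 7 holds since p - r = -1.
The rest check out directly.

Satisfiable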